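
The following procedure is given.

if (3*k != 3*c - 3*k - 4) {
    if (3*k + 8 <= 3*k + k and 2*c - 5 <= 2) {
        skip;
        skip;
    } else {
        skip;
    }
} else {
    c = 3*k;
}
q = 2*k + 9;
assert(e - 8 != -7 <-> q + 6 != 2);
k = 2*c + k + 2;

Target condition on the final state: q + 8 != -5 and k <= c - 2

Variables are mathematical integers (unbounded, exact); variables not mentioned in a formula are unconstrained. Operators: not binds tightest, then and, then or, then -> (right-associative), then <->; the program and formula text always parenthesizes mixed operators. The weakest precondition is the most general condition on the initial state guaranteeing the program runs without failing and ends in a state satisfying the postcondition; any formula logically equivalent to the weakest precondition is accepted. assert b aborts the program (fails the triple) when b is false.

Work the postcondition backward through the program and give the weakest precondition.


Working backward. After the program, the postcondition q + 8 != -5 and k <= c - 2 must hold; in canonical form it is q != -13 and k <= c - 2.
Before k := 2*c + k + 2: q != -13 and c + k <= -4
Before assert e - 8 != -7 <-> q + 6 != 2: (e != 1 <-> q != -4) and q != -13 and c + k <= -4
Before q := 2*k + 9: (e != 1 <-> 2*k != -13) and 2*k != -22 and c + k <= -4
Then branch requires ((k >= 8 and 2*c <= 7) -> ((e != 1 <-> 2*k != -13) and 2*k != -22 and c + k <= -4)) and ((not (k >= 8 and 2*c <= 7)) -> ((e != 1 <-> 2*k != -13) and 2*k != -22 and c + k <= -4)); else branch requires (e != 1 <-> 2*k != -13) and 2*k != -22 and 4*k <= -4.
Before the if: (6*k != 3*c - 4 -> (((k >= 8 and 2*c <= 7) -> ((e != 1 <-> 2*k != -13) and 2*k != -22 and c + k <= -4)) and ((not (k >= 8 and 2*c <= 7)) -> ((e != 1 <-> 2*k != -13) and 2*k != -22 and c + k <= -4)))) and ((not (6*k != 3*c - 4)) -> ((e != 1 <-> 2*k != -13) and 2*k != -22 and 4*k <= -4))
Answer: WP = (6*k != 3*c - 4 -> (((k >= 8 and 2*c <= 7) -> ((e != 1 <-> 2*k != -13) and 2*k != -22 and c + k <= -4)) and ((not (k >= 8 and 2*c <= 7)) -> ((e != 1 <-> 2*k != -13) and 2*k != -22 and c + k <= -4)))) and ((not (6*k != 3*c - 4)) -> ((e != 1 <-> 2*k != -13) and 2*k != -22 and 4*k <= -4))


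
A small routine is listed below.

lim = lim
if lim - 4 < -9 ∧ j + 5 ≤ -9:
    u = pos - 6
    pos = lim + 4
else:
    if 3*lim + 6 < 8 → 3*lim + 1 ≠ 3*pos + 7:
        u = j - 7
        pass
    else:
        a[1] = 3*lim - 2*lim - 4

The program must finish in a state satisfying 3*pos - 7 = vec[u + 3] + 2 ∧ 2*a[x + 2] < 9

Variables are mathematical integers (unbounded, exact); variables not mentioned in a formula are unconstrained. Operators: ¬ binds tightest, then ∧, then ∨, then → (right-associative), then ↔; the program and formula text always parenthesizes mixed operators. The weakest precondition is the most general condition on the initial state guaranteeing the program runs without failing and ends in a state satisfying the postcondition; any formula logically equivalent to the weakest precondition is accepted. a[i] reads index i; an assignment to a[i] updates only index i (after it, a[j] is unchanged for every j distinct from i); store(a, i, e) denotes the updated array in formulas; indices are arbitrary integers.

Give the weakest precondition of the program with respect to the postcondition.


Working backward. After the program, the postcondition 3*pos - 7 = vec[u + 3] + 2 ∧ 2*a[x + 2] < 9 must hold; in canonical form it is 3*pos = vec[u + 3] + 9 ∧ 2*a[x + 2] < 9.
Then branch requires 3*lim = vec[pos - 3] - 3 ∧ 2*a[x + 2] < 9; else branch requires ((3*lim < 2 → 3*lim ≠ 3*pos + 6) → (3*pos = vec[j - 4] + 9 ∧ 2*a[x + 2] < 9)) ∧ ((¬(3*lim < 2 → 3*lim ≠ 3*pos + 6)) → (3*pos = vec[u + 3] + 9 ∧ 2*store(a, 1, lim - 4)[x + 2] < 9)).
Before the if: ((lim < -5 ∧ j ≤ -14) → (3*lim = vec[pos - 3] - 3 ∧ 2*a[x + 2] < 9)) ∧ ((¬(lim < -5 ∧ j ≤ -14)) → (((3*lim < 2 → 3*lim ≠ 3*pos + 6) → (3*pos = vec[j - 4] + 9 ∧ 2*a[x + 2] < 9)) ∧ ((¬(3*lim < 2 → 3*lim ≠ 3*pos + 6)) → (3*pos = vec[u + 3] + 9 ∧ 2*store(a, 1, lim - 4)[x + 2] < 9))))
Before lim := lim: ((lim < -5 ∧ j ≤ -14) → (3*lim = vec[pos - 3] - 3 ∧ 2*a[x + 2] < 9)) ∧ ((¬(lim < -5 ∧ j ≤ -14)) → (((3*lim < 2 → 3*lim ≠ 3*pos + 6) → (3*pos = vec[j - 4] + 9 ∧ 2*a[x + 2] < 9)) ∧ ((¬(3*lim < 2 → 3*lim ≠ 3*pos + 6)) → (3*pos = vec[u + 3] + 9 ∧ 2*store(a, 1, lim - 4)[x + 2] < 9))))
Answer: WP = ((lim < -5 ∧ j ≤ -14) → (3*lim = vec[pos - 3] - 3 ∧ 2*a[x + 2] < 9)) ∧ ((¬(lim < -5 ∧ j ≤ -14)) → (((3*lim < 2 → 3*lim ≠ 3*pos + 6) → (3*pos = vec[j - 4] + 9 ∧ 2*a[x + 2] < 9)) ∧ ((¬(3*lim < 2 → 3*lim ≠ 3*pos + 6)) → (3*pos = vec[u + 3] + 9 ∧ 2*store(a, 1, lim - 4)[x + 2] < 9))))


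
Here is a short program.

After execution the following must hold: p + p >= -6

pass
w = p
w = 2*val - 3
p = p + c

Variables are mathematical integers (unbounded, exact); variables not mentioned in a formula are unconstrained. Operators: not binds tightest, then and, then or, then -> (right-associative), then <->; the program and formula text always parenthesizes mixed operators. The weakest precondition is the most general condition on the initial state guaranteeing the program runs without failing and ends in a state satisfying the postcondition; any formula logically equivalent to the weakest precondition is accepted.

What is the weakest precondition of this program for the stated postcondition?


Working backward. After the program, the postcondition p + p >= -6 must hold; in canonical form it is 2*p >= -6.
Before p := p + c: 2*c + 2*p >= -6
Before w := 2*val - 3: 2*c + 2*p >= -6
Before w := p: 2*c + 2*p >= -6
Before skip: 2*c + 2*p >= -6
Answer: WP = 2*c + 2*p >= -6


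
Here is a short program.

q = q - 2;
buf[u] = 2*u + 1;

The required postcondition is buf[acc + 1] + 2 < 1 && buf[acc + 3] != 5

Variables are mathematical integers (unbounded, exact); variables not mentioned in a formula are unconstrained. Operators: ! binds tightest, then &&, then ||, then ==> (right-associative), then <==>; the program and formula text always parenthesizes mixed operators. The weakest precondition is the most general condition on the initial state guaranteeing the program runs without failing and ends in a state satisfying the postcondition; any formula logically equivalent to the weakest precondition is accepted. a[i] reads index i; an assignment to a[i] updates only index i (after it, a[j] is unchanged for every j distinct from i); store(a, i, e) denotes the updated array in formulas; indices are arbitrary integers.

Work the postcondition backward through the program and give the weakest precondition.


Working backward. After the program, the postcondition buf[acc + 1] + 2 < 1 && buf[acc + 3] != 5 must hold; in canonical form it is buf[acc + 1] < -1 && buf[acc + 3] != 5.
Before buf[u] := 2*u + 1: store(buf, u, 2*u + 1)[acc + 1] < -1 && store(buf, u, 2*u + 1)[acc + 3] != 5
Before q := q - 2: store(buf, u, 2*u + 1)[acc + 1] < -1 && store(buf, u, 2*u + 1)[acc + 3] != 5
Answer: WP = store(buf, u, 2*u + 1)[acc + 1] < -1 && store(buf, u, 2*u + 1)[acc + 3] != 5


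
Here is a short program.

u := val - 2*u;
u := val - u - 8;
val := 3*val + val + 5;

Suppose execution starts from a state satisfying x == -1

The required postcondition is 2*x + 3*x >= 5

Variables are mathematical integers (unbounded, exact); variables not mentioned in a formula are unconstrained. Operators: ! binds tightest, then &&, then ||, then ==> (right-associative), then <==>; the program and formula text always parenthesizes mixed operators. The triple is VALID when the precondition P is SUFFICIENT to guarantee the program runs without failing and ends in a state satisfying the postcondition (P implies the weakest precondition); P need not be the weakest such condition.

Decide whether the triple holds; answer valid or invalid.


Working backward. After the program, the postcondition 2*x + 3*x >= 5 must hold; in canonical form it is 5*x >= 5.
Before val := 3*val + val + 5: 5*x >= 5
Before u := val - u - 8: 5*x >= 5
Before u := val - 2*u: 5*x >= 5
The weakest precondition is 5*x >= 5.
Check whether x == -1 implies it.
Countermodel: at the initial state x = -1, the precondition holds but the weakest precondition fails.
Answer: invalid


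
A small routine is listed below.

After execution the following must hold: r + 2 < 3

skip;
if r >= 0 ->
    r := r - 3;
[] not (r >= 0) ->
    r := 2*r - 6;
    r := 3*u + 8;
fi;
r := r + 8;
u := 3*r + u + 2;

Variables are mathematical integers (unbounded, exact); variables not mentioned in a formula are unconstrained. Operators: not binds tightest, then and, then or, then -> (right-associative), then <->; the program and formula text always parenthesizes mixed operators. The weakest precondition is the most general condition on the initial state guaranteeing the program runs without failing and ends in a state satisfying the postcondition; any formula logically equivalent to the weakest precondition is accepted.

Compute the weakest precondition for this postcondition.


Working backward. After the program, the postcondition r + 2 < 3 must hold; in canonical form it is r < 1.
Before u := 3*r + u + 2: r < 1
Before r := r + 8: r < -7
Then branch requires r < -4; else branch requires 3*u < -15.
Before the if: (r >= 0 -> r < -4) and ((not (r >= 0)) -> 3*u < -15)
Before skip: (r >= 0 -> r < -4) and ((not (r >= 0)) -> 3*u < -15)
Answer: WP = (r >= 0 -> r < -4) and ((not (r >= 0)) -> 3*u < -15)


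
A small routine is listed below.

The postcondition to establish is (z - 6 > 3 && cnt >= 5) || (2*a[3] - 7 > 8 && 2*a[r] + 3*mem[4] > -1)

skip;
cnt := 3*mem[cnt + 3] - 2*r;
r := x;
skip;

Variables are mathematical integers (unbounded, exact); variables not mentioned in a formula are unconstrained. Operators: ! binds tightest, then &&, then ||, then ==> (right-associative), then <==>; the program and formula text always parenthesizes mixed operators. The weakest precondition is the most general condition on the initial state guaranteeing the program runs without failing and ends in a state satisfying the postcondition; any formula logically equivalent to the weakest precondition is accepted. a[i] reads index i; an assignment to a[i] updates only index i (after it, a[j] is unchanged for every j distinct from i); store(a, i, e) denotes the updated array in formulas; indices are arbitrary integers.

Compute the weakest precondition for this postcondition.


Working backward. After the program, the postcondition (z - 6 > 3 && cnt >= 5) || (2*a[3] - 7 > 8 && 2*a[r] + 3*mem[4] > -1) must hold; in canonical form it is (z > 9 && cnt >= 5) || (2*a[3] > 15 && 2*a[r] + 3*mem[4] > -1).
Before skip: (z > 9 && cnt >= 5) || (2*a[3] > 15 && 2*a[r] + 3*mem[4] > -1)
Before r := x: (z > 9 && cnt >= 5) || (2*a[3] > 15 && 2*a[x] + 3*mem[4] > -1)
Before cnt := 3*mem[cnt + 3] - 2*r: (z > 9 && 3*mem[cnt + 3] >= 2*r + 5) || (2*a[3] > 15 && 2*a[x] + 3*mem[4] > -1)
Before skip: (z > 9 && 3*mem[cnt + 3] >= 2*r + 5) || (2*a[3] > 15 && 2*a[x] + 3*mem[4] > -1)
Answer: WP = (z > 9 && 3*mem[cnt + 3] >= 2*r + 5) || (2*a[3] > 15 && 2*a[x] + 3*mem[4] > -1)


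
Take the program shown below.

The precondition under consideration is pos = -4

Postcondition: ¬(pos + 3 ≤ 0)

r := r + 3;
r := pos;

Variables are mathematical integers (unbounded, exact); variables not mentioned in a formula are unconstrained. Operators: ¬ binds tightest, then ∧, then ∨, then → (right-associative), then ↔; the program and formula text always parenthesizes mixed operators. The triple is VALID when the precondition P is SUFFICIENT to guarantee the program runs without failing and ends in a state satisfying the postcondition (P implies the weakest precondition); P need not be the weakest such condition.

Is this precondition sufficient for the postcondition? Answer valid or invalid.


Working backward. After the program, the postcondition ¬(pos + 3 ≤ 0) must hold; in canonical form it is ¬(pos ≤ -3).
Before r := pos: ¬(pos ≤ -3)
Before r := r + 3: ¬(pos ≤ -3)
The weakest precondition is ¬(pos ≤ -3).
Check whether pos = -4 implies it.
Countermodel: at the initial state pos = -4, the precondition holds but the weakest precondition fails.
Answer: invalid


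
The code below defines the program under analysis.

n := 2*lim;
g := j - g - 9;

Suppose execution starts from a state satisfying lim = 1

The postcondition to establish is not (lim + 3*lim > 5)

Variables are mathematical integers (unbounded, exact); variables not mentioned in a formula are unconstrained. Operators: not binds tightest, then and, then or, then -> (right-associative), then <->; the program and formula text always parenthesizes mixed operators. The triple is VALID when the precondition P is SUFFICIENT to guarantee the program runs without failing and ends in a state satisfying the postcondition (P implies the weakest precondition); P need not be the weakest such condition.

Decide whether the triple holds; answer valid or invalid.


Working backward. After the program, the postcondition not (lim + 3*lim > 5) must hold; in canonical form it is not (4*lim > 5).
Before g := j - g - 9: not (4*lim > 5)
Before n := 2*lim: not (4*lim > 5)
The weakest precondition is not (4*lim > 5).
Check whether lim = 1 implies it.
Every state satisfying the precondition satisfies the weakest precondition: the implication holds.
Answer: valid


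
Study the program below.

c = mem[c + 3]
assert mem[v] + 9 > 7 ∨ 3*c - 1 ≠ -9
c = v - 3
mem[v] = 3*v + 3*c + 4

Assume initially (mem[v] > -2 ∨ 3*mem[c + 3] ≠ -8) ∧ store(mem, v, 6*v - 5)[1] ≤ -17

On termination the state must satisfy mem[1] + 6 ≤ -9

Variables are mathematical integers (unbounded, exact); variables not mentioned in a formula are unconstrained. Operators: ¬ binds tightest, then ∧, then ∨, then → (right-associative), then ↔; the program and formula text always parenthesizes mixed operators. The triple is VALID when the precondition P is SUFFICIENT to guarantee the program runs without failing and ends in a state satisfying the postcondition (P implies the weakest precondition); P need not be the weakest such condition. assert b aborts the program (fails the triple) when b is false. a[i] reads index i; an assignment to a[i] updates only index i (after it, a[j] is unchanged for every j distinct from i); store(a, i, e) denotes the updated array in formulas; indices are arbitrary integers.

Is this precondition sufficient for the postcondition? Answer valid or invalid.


Working backward. After the program, the postcondition mem[1] + 6 ≤ -9 must hold; in canonical form it is mem[1] ≤ -15.
Before mem[v] := 3*v + 3*c + 4: store(mem, v, 3*c + 3*v + 4)[1] ≤ -15
Before c := v - 3: store(mem, v, 6*v - 5)[1] ≤ -15
Before assert mem[v] + 9 > 7 ∨ 3*c - 1 ≠ -9: (mem[v] > -2 ∨ 3*c ≠ -8) ∧ store(mem, v, 6*v - 5)[1] ≤ -15
Before c := mem[c + 3]: (mem[v] > -2 ∨ 3*mem[c + 3] ≠ -8) ∧ store(mem, v, 6*v - 5)[1] ≤ -15
The weakest precondition is (mem[v] > -2 ∨ 3*mem[c + 3] ≠ -8) ∧ store(mem, v, 6*v - 5)[1] ≤ -15.
Check whether (mem[v] > -2 ∨ 3*mem[c + 3] ≠ -8) ∧ store(mem, v, 6*v - 5)[1] ≤ -17 implies it.
Every state satisfying the precondition satisfies the weakest precondition: the implication holds.
Answer: valid


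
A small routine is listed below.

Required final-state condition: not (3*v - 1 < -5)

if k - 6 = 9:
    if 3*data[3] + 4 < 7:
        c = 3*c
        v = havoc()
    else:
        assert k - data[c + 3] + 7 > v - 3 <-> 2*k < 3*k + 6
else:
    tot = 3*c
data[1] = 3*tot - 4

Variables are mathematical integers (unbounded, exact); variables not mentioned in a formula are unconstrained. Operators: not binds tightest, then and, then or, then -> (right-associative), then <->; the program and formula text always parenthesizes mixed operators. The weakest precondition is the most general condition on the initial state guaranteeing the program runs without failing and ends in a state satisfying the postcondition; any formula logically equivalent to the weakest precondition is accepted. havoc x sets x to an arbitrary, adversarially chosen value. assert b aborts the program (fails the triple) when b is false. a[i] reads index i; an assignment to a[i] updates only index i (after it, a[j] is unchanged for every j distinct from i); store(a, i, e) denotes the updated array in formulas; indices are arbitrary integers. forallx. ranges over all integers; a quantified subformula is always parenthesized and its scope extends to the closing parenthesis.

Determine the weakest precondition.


Working backward. After the program, the postcondition not (3*v - 1 < -5) must hold; in canonical form it is not (3*v < -4).
Before data[1] := 3*tot - 4: not (3*v < -4)
Then branch requires (3*data[3] < 3 -> (forall v_1. (not (3*v_1 < -4)))) and ((not (3*data[3] < 3)) -> ((k > data[c + 3] + v - 10 <-> k > -6) and (not (3*v < -4)))); else branch requires not (3*v < -4).
Before the if: (k = 15 -> ((3*data[3] < 3 -> (forall v_1. (not (3*v_1 < -4)))) and ((not (3*data[3] < 3)) -> ((k > data[c + 3] + v - 10 <-> k > -6) and (not (3*v < -4)))))) and ((not (k = 15)) -> (not (3*v < -4)))
Answer: WP = (k = 15 -> ((3*data[3] < 3 -> (forall v_1. (not (3*v_1 < -4)))) and ((not (3*data[3] < 3)) -> ((k > data[c + 3] + v - 10 <-> k > -6) and (not (3*v < -4)))))) and ((not (k = 15)) -> (not (3*v < -4)))


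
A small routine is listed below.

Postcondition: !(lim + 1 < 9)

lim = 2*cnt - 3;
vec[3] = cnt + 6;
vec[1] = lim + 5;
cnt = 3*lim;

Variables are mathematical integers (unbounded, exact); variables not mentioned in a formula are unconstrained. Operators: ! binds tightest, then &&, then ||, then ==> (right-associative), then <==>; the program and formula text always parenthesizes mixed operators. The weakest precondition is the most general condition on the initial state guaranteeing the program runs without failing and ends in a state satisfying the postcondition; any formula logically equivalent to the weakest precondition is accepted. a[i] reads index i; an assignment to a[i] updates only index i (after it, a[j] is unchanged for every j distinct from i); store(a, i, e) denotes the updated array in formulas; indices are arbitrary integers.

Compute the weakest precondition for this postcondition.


Working backward. After the program, the postcondition !(lim + 1 < 9) must hold; in canonical form it is !(lim < 8).
Before cnt := 3*lim: !(lim < 8)
Before vec[1] := lim + 5: !(lim < 8)
Before vec[3] := cnt + 6: !(lim < 8)
Before lim := 2*cnt - 3: !(2*cnt < 11)
Answer: WP = !(2*cnt < 11)


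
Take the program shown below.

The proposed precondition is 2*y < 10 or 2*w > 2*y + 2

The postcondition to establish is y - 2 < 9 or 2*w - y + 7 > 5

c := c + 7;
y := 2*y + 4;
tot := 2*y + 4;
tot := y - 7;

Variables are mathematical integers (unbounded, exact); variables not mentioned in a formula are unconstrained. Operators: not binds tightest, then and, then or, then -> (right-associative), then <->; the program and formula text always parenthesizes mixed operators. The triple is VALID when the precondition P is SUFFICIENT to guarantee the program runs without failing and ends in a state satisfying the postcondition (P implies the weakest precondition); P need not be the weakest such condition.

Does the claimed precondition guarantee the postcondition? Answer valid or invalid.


Working backward. After the program, the postcondition y - 2 < 9 or 2*w - y + 7 > 5 must hold; in canonical form it is y < 11 or 2*w > y - 2.
Before tot := y - 7: y < 11 or 2*w > y - 2
Before tot := 2*y + 4: y < 11 or 2*w > y - 2
Before y := 2*y + 4: 2*y < 7 or 2*w > 2*y + 2
Before c := c + 7: 2*y < 7 or 2*w > 2*y + 2
The weakest precondition is 2*y < 7 or 2*w > 2*y + 2.
Check whether 2*y < 10 or 2*w > 2*y + 2 implies it.
Countermodel: at the initial state w = 0, y = 4, the precondition holds but the weakest precondition fails.
Answer: invalid


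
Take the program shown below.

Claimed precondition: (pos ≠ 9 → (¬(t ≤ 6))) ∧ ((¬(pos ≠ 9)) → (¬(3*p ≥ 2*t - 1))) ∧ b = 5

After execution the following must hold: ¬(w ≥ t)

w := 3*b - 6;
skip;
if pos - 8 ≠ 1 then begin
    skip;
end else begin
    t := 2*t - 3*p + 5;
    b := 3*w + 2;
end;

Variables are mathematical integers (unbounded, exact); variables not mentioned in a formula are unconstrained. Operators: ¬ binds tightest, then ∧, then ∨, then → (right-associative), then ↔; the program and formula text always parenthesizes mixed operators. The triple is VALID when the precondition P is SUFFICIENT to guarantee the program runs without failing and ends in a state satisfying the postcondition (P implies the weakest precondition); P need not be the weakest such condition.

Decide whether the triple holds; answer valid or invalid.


Working backward. After the program, ¬(w ≥ t) must hold.
Then branch requires ¬(w ≥ t); else branch requires ¬(3*p + w ≥ 2*t + 5).
Before the if: (pos ≠ 9 → (¬(w ≥ t))) ∧ ((¬(pos ≠ 9)) → (¬(3*p + w ≥ 2*t + 5)))
Before skip: (pos ≠ 9 → (¬(w ≥ t))) ∧ ((¬(pos ≠ 9)) → (¬(3*p + w ≥ 2*t + 5)))
Before w := 3*b - 6: (pos ≠ 9 → (¬(3*b ≥ t + 6))) ∧ ((¬(pos ≠ 9)) → (¬(3*b + 3*p ≥ 2*t + 11)))
The weakest precondition is (pos ≠ 9 → (¬(3*b ≥ t + 6))) ∧ ((¬(pos ≠ 9)) → (¬(3*b + 3*p ≥ 2*t + 11))).
Check whether (pos ≠ 9 → (¬(t ≤ 6))) ∧ ((¬(pos ≠ 9)) → (¬(3*p ≥ 2*t - 1))) ∧ b = 5 implies it.
Countermodel: at the initial state b = 5, p = 6, pos = 9, t = 11, the precondition holds but the weakest precondition fails.
Answer: invalid


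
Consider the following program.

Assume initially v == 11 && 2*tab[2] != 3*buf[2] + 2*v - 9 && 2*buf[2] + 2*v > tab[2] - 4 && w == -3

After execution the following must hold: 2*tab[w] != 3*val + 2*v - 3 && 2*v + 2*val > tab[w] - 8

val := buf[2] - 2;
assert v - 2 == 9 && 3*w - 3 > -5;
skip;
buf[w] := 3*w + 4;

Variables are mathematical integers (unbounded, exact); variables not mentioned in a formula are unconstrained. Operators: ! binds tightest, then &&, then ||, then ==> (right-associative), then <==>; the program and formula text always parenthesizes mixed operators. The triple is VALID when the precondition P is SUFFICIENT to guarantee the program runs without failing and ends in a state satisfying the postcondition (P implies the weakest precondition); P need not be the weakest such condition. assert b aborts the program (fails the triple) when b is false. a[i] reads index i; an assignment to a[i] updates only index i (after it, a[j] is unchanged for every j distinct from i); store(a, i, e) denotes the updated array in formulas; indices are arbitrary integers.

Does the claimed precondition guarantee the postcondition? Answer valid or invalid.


Working backward. After the program, the postcondition 2*tab[w] != 3*val + 2*v - 3 && 2*v + 2*val > tab[w] - 8 must hold; in canonical form it is 2*tab[w] != 2*v + 3*val - 3 && 2*v + 2*val > tab[w] - 8.
Before buf[w] := 3*w + 4: 2*tab[w] != 2*v + 3*val - 3 && 2*v + 2*val > tab[w] - 8
Before skip: 2*tab[w] != 2*v + 3*val - 3 && 2*v + 2*val > tab[w] - 8
Before assert v - 2 == 9 && 3*w - 3 > -5: v == 11 && 3*w > -2 && 2*tab[w] != 2*v + 3*val - 3 && 2*v + 2*val > tab[w] - 8
Before val := buf[2] - 2: v == 11 && 3*w > -2 && 2*tab[w] != 3*buf[2] + 2*v - 9 && 2*buf[2] + 2*v > tab[w] - 4
The weakest precondition is v == 11 && 3*w > -2 && 2*tab[w] != 3*buf[2] + 2*v - 9 && 2*buf[2] + 2*v > tab[w] - 4.
Check whether v == 11 && 2*tab[2] != 3*buf[2] + 2*v - 9 && 2*buf[2] + 2*v > tab[2] - 4 && w == -3 implies it.
Countermodel: at the initial state buf = {[-3] = 0, [2] = 0, elsewhere 0}, tab = {[-3] = 0, [2] = 0, elsewhere 0}, v = 11, w = -3, the precondition holds but the weakest precondition fails.
Answer: invalid


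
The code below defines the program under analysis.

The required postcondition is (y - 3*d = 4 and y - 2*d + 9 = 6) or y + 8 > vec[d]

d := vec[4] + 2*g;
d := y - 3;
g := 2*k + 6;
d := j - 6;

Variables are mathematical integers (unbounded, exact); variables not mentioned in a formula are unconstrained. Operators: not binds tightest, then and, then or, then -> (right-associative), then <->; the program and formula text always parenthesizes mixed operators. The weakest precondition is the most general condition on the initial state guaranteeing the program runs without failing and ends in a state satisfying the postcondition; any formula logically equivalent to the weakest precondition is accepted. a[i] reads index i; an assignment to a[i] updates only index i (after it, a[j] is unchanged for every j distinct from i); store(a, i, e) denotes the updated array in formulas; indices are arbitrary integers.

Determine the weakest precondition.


Working backward. After the program, the postcondition (y - 3*d = 4 and y - 2*d + 9 = 6) or y + 8 > vec[d] must hold; in canonical form it is (y = 3*d + 4 and y = 2*d - 3) or y > vec[d] - 8.
Before d := j - 6: (y = 3*j - 14 and y = 2*j - 15) or y > vec[j - 6] - 8
Before g := 2*k + 6: (y = 3*j - 14 and y = 2*j - 15) or y > vec[j - 6] - 8
Before d := y - 3: (y = 3*j - 14 and y = 2*j - 15) or y > vec[j - 6] - 8
Before d := vec[4] + 2*g: (y = 3*j - 14 and y = 2*j - 15) or y > vec[j - 6] - 8
Answer: WP = (y = 3*j - 14 and y = 2*j - 15) or y > vec[j - 6] - 8


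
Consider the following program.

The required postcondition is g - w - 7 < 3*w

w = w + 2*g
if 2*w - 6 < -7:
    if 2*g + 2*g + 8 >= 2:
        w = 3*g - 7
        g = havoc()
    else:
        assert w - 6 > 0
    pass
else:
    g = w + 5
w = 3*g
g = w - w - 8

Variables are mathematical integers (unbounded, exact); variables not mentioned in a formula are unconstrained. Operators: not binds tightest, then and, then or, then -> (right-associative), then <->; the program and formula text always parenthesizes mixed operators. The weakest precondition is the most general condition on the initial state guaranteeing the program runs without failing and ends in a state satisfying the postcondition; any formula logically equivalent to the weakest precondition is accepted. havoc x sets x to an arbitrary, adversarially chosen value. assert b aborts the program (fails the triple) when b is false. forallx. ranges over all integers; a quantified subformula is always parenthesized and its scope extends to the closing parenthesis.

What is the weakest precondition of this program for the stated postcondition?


Working backward. After the program, the postcondition g - w - 7 < 3*w must hold; in canonical form it is g < 4*w + 7.
Before g := w - w - 8: 4*w > -15
Before w := 3*g: 12*g > -15
Then branch requires (4*g >= -6 -> (forall g_1. 12*g_1 > -15)) and ((not (4*g >= -6)) -> (w > 6 and 12*g > -15)); else branch requires 12*w > -75.
Before the if: (2*w < -1 -> ((4*g >= -6 -> (forall g_1. 12*g_1 > -15)) and ((not (4*g >= -6)) -> (w > 6 and 12*g > -15)))) and ((not (2*w < -1)) -> 12*w > -75)
Before w := w + 2*g: (4*g + 2*w < -1 -> ((4*g >= -6 -> (forall g_1. 12*g_1 > -15)) and ((not (4*g >= -6)) -> (2*g + w > 6 and 12*g > -15)))) and ((not (4*g + 2*w < -1)) -> 24*g + 12*w > -75)
Answer: WP = (4*g + 2*w < -1 -> ((4*g >= -6 -> (forall g_1. 12*g_1 > -15)) and ((not (4*g >= -6)) -> (2*g + w > 6 and 12*g > -15)))) and ((not (4*g + 2*w < -1)) -> 24*g + 12*w > -75)


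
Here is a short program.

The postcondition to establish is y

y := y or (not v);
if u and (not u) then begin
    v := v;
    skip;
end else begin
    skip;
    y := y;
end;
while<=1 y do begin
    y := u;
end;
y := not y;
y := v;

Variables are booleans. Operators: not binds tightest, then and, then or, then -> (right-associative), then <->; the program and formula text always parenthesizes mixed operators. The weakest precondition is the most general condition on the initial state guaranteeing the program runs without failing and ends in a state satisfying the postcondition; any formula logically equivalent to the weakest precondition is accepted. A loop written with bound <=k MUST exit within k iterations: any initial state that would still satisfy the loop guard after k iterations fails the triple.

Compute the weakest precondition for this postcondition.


Working backward. After the program, y must hold.
Before y := v: v
Before y := not y: v
Before the loop (bound <=1), unroll the exhaustion recursion (WP_0 = exit-now case; WP_j = one more guarded iteration, up to j = 1):
  WP_0: (not y) and v
  WP_1: (y -> ((not u) and v)) and ((not y) -> v)
So before the loop: (y -> ((not u) and v)) and ((not y) -> v)
Then branch requires (y -> ((not u) and v)) and ((not y) -> v); else branch requires (y -> ((not u) and v)) and ((not y) -> v).
Before the if: (y -> ((not u) and v)) and ((not y) -> v)
Before y := y or (not v): ((y or (not v)) -> ((not u) and v)) and ((not (y or (not v))) -> v)
Answer: WP = ((y or (not v)) -> ((not u) and v)) and ((not (y or (not v))) -> v)


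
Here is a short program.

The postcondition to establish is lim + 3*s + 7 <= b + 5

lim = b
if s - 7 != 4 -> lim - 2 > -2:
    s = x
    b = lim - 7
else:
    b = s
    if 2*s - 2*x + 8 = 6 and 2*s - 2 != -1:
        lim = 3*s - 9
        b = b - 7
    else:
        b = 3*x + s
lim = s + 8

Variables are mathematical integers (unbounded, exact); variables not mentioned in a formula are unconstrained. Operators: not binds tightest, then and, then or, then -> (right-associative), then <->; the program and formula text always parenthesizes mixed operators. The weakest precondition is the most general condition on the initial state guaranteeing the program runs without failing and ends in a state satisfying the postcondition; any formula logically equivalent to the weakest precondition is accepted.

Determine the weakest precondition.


Working backward. After the program, the postcondition lim + 3*s + 7 <= b + 5 must hold; in canonical form it is lim + 3*s <= b - 2.
Before lim := s + 8: 4*s <= b - 10
Then branch requires 4*x <= lim - 17; else branch requires ((2*s = 2*x - 2 and 2*s != 1) -> 3*s <= -17) and ((not (2*s = 2*x - 2 and 2*s != 1)) -> 3*s <= 3*x - 10).
Before the if: ((s != 11 -> lim > 0) -> 4*x <= lim - 17) and ((not (s != 11 -> lim > 0)) -> (((2*s = 2*x - 2 and 2*s != 1) -> 3*s <= -17) and ((not (2*s = 2*x - 2 and 2*s != 1)) -> 3*s <= 3*x - 10)))
Before lim := b: ((s != 11 -> b > 0) -> 4*x <= b - 17) and ((not (s != 11 -> b > 0)) -> (((2*s = 2*x - 2 and 2*s != 1) -> 3*s <= -17) and ((not (2*s = 2*x - 2 and 2*s != 1)) -> 3*s <= 3*x - 10)))
Answer: WP = ((s != 11 -> b > 0) -> 4*x <= b - 17) and ((not (s != 11 -> b > 0)) -> (((2*s = 2*x - 2 and 2*s != 1) -> 3*s <= -17) and ((not (2*s = 2*x - 2 and 2*s != 1)) -> 3*s <= 3*x - 10)))


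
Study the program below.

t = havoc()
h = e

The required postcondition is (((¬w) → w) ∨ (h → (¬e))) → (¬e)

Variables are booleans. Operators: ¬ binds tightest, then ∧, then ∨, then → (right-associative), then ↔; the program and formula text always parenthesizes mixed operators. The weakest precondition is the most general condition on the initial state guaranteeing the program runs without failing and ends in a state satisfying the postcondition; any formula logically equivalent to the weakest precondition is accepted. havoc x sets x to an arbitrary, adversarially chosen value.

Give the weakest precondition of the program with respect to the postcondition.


Working backward. After the program, (((¬w) → w) ∨ (h → (¬e))) → (¬e) must hold.
Before h := e: (((¬w) → w) ∨ (e → (¬e))) → (¬e)
Before havoc t: (((¬w) → w) ∨ (e → (¬e))) → (¬e)
Answer: WP = (((¬w) → w) ∨ (e → (¬e))) → (¬e)


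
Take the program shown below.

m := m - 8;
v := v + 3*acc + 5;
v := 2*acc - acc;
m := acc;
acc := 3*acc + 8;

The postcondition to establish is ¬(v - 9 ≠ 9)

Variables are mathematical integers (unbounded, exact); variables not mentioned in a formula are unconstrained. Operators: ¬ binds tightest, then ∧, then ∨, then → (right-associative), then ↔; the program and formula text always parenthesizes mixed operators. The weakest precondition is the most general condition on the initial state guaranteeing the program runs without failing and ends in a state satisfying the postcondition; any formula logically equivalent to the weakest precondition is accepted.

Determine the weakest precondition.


Working backward. After the program, the postcondition ¬(v - 9 ≠ 9) must hold; in canonical form it is ¬(v ≠ 18).
Before acc := 3*acc + 8: ¬(v ≠ 18)
Before m := acc: ¬(v ≠ 18)
Before v := 2*acc - acc: ¬(acc ≠ 18)
Before v := v + 3*acc + 5: ¬(acc ≠ 18)
Before m := m - 8: ¬(acc ≠ 18)
Answer: WP = ¬(acc ≠ 18)


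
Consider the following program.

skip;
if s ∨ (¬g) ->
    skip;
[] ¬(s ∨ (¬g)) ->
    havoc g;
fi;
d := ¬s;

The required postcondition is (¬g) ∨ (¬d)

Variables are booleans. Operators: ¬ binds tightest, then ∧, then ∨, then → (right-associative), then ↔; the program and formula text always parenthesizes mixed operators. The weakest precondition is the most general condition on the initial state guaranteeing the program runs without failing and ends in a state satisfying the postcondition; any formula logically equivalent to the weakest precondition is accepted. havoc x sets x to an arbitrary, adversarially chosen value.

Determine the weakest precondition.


Working backward. After the program, (¬g) ∨ (¬d) must hold.
Before d := ¬s: (¬g) ∨ s
Then branch requires (¬g) ∨ s; else branch requires s.
Before the if: ((s ∨ (¬g)) → ((¬g) ∨ s)) ∧ ((¬(s ∨ (¬g))) → s)
Before skip: ((s ∨ (¬g)) → ((¬g) ∨ s)) ∧ ((¬(s ∨ (¬g))) → s)
Answer: WP = ((s ∨ (¬g)) → ((¬g) ∨ s)) ∧ ((¬(s ∨ (¬g))) → s)


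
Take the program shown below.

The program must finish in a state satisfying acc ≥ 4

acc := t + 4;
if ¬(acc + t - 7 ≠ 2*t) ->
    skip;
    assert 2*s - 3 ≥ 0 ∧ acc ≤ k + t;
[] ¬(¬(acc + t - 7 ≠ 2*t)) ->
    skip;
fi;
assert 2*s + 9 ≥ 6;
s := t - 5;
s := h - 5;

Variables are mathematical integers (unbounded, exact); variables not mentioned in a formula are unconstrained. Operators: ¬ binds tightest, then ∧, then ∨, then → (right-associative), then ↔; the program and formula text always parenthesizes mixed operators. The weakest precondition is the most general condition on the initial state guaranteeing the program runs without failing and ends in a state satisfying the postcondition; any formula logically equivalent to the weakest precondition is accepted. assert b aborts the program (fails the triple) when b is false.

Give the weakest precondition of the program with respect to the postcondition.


Working backward. After the program, acc ≥ 4 must hold.
Before s := h - 5: acc ≥ 4
Before s := t - 5: acc ≥ 4
Before assert 2*s + 9 ≥ 6: 2*s ≥ -3 ∧ acc ≥ 4
Then branch requires 2*s ≥ 3 ∧ acc ≤ k + t ∧ 2*s ≥ -3 ∧ acc ≥ 4; else branch requires 2*s ≥ -3 ∧ acc ≥ 4.
Before the if: ((¬(acc ≠ t + 7)) → (2*s ≥ 3 ∧ acc ≤ k + t ∧ 2*s ≥ -3 ∧ acc ≥ 4)) ∧ (acc ≠ t + 7 → (2*s ≥ -3 ∧ acc ≥ 4))
Before acc := t + 4: 2*s ≥ -3 ∧ t ≥ 0
Answer: WP = 2*s ≥ -3 ∧ t ≥ 0


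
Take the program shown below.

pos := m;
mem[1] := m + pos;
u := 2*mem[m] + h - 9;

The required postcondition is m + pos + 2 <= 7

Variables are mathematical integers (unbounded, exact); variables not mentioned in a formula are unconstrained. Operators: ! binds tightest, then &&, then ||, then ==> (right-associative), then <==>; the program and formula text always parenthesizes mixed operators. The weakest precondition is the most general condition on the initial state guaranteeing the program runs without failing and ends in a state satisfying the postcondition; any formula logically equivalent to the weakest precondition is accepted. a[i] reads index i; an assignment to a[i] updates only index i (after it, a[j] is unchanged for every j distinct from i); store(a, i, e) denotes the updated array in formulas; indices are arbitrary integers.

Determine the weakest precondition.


Working backward. After the program, the postcondition m + pos + 2 <= 7 must hold; in canonical form it is m + pos <= 5.
Before u := 2*mem[m] + h - 9: m + pos <= 5
Before mem[1] := m + pos: m + pos <= 5
Before pos := m: 2*m <= 5
Answer: WP = 2*m <= 5


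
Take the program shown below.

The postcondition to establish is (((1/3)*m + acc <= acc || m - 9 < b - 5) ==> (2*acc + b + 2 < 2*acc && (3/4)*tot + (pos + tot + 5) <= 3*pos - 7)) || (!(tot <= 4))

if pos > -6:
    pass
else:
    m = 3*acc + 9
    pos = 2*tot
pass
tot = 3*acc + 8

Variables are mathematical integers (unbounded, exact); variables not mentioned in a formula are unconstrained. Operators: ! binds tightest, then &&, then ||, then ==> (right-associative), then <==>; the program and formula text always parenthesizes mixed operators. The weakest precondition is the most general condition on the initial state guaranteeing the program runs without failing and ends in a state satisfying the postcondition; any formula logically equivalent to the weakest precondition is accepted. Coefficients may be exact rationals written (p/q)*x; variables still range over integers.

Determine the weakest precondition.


Working backward. After the program, the postcondition (((1/3)*m + acc <= acc || m - 9 < b - 5) ==> (2*acc + b + 2 < 2*acc && (3/4)*tot + (pos + tot + 5) <= 3*pos - 7)) || (!(tot <= 4)) must hold; in canonical form it is (((1/3)*m <= 0 || m < b + 4) ==> (b < -2 && (7/4)*tot <= 2*pos - 12)) || (!(tot <= 4)).
Before tot := 3*acc + 8: (((1/3)*m <= 0 || m < b + 4) ==> (b < -2 && (21/4)*acc <= 2*pos - 26)) || (!(3*acc <= -4))
Before skip: (((1/3)*m <= 0 || m < b + 4) ==> (b < -2 && (21/4)*acc <= 2*pos - 26)) || (!(3*acc <= -4))
Then branch requires (((1/3)*m <= 0 || m < b + 4) ==> (b < -2 && (21/4)*acc <= 2*pos - 26)) || (!(3*acc <= -4)); else branch requires ((acc <= -3 || 3*acc < b - 5) ==> (b < -2 && (21/4)*acc <= 4*tot - 26)) || (!(3*acc <= -4)).
Before the if: (pos > -6 ==> ((((1/3)*m <= 0 || m < b + 4) ==> (b < -2 && (21/4)*acc <= 2*pos - 26)) || (!(3*acc <= -4)))) && ((!(pos > -6)) ==> (((acc <= -3 || 3*acc < b - 5) ==> (b < -2 && (21/4)*acc <= 4*tot - 26)) || (!(3*acc <= -4))))
Answer: WP = (pos > -6 ==> ((((1/3)*m <= 0 || m < b + 4) ==> (b < -2 && (21/4)*acc <= 2*pos - 26)) || (!(3*acc <= -4)))) && ((!(pos > -6)) ==> (((acc <= -3 || 3*acc < b - 5) ==> (b < -2 && (21/4)*acc <= 4*tot - 26)) || (!(3*acc <= -4))))


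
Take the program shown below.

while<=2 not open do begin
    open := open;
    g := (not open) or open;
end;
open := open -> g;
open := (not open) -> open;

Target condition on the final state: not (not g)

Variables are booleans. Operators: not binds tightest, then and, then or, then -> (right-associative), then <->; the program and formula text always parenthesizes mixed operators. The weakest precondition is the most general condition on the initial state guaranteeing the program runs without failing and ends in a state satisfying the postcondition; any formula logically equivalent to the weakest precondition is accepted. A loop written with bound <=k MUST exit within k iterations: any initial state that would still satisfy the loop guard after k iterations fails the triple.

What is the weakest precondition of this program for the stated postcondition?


Working backward. After the program, the postcondition not (not g) must hold; in canonical form it is g.
Before open := (not open) -> open: g
Before open := open -> g: g
Before the loop (bound <=2), unroll the exhaustion recursion (WP_0 = exit-now case; WP_j = one more guarded iteration, up to j = 2):
  WP_0: open and g
  WP_1: ((not open) -> open) and (open -> g)
  WP_2: ((not open) -> ((not open) -> open)) and (open -> g)
So before the loop: ((not open) -> ((not open) -> open)) and (open -> g)
Answer: WP = ((not open) -> ((not open) -> open)) and (open -> g)


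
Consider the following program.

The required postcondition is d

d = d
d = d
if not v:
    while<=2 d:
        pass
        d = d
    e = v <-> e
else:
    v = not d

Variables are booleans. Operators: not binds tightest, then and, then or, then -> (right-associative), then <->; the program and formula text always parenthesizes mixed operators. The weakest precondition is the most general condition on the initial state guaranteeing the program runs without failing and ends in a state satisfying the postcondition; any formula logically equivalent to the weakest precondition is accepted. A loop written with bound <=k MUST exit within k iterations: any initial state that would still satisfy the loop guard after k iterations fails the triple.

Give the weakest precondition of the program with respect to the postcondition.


Working backward. After the program, d must hold.
Then branch requires (d -> ((not d) and ((not d) -> d))) and ((not d) -> d); else branch requires d.
Before the if: ((not v) -> ((d -> ((not d) and ((not d) -> d))) and ((not d) -> d))) and (v -> d)
Before d := d: ((not v) -> ((d -> ((not d) and ((not d) -> d))) and ((not d) -> d))) and (v -> d)
Before d := d: ((not v) -> ((d -> ((not d) and ((not d) -> d))) and ((not d) -> d))) and (v -> d)
Answer: WP = ((not v) -> ((d -> ((not d) and ((not d) -> d))) and ((not d) -> d))) and (v -> d)
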